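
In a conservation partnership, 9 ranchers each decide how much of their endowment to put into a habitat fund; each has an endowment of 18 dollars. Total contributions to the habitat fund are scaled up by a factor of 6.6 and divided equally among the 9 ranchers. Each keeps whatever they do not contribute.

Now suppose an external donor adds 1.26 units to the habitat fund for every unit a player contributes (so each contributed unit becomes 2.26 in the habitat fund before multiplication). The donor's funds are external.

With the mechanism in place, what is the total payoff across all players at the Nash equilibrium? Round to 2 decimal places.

2416.39 dollars

With the mechanism, a contributed unit returns 6.6 × 2.26 / 9 = 1.6573 per unit of net cost to the contributor — now above 1 — so contributing fully is weakly dominant for every player.
At the Nash equilibrium everyone contributes 18. Group total payoff = 6.6 × 2.26 × 162 = 2416.39.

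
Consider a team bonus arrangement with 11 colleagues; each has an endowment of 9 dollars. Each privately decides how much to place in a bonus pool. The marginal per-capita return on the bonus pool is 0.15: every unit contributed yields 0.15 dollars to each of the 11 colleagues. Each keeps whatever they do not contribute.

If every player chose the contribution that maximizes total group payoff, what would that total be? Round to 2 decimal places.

Each contributed unit returns 1.650 to the group as a whole (0.15 to each of 11 players), which exceeds 1, so the social optimum is full contribution: group total = 1.650 × 99 = 163.35.

163.35 dollars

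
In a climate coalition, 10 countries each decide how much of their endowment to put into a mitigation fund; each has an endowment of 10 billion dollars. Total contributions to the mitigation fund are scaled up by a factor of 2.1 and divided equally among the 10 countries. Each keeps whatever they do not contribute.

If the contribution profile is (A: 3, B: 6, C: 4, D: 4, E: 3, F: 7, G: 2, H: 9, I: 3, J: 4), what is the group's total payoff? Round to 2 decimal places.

149.50 billion dollars

Total contributed: 3 + 6 + 4 + 4 + 3 + 7 + 2 + 9 + 3 + 4 = 45; total kept: 10 × 10 − 45 = 55.
The mitigation fund pays out 2.1 × 45 = 94.50 in aggregate.
Group total = 55 + 94.50 = 149.50.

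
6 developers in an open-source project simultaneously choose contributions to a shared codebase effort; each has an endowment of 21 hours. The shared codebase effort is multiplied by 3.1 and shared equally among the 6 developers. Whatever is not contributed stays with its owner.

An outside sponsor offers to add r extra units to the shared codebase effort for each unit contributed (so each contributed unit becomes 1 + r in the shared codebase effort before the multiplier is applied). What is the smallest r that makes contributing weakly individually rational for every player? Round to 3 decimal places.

0.935

With matching at rate r, one contributed unit becomes (1 + r) in the shared codebase effort and returns 3.1 × (1 + r) / 6 to the contributor.
Setting this equal to 1: 1 + r = 6/3.1 = 1.9355.
So the minimum matching rate is r = 1.9355 − 1 = 0.935.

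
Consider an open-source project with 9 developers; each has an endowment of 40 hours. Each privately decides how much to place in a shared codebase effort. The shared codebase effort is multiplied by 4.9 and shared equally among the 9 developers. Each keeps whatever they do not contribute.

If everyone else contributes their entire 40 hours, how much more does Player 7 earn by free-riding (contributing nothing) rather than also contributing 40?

Switching from a contribution of 40 to 0 lets Player 7 keep an extra 40 hours, but lowers the shared codebase effort by 40, which costs Player 7 their own share of that drop: 4.9/9 × 40 = 21.78.
Net gain = 40 − 21.78 = 18.22. The private return per contributed unit (0.5444) is below 1, so free-riding is indeed the best response regardless of what the others do.

18.22 hours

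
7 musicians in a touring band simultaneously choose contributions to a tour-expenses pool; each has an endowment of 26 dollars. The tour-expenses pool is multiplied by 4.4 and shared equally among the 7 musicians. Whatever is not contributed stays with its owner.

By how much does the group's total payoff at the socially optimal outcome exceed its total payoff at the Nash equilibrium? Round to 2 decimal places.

Each contributed unit returns 4.4/7 = 0.6286 to its contributor — below 1 — so contributing 0 is dominant for every player. At the Nash equilibrium everyone keeps their 26, and the group total is 7 × 26 = 182.
Each contributed unit returns 4.400 to the group as a whole (0.6286 to each of 7 players), which exceeds 1, so the social optimum is full contribution: group total = 4.400 × 182 = 800.80.
Efficiency loss = 800.80 − 182 = 618.80.

618.80 dollars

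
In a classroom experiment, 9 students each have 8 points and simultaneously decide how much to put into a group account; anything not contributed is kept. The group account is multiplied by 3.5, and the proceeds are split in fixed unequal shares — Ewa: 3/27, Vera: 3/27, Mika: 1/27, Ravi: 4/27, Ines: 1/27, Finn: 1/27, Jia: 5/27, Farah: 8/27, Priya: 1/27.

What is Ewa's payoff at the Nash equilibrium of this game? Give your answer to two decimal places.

A player with share s gets back 3.5·s per unit contributed, so full contribution is dominant for anyone with s > 1/3.5 = 0.2857 and zero contribution is dominant for anyone below.
The only share above 0.2857 is Farah's 8/27, contributing 8; the remaining 8 contribute 0. Total contributed: 8.
Ewa keeps 8 and receives 3.5 × 8 × 3/27 = 3.11 from the group account, for a payoff of 11.11.

11.11 points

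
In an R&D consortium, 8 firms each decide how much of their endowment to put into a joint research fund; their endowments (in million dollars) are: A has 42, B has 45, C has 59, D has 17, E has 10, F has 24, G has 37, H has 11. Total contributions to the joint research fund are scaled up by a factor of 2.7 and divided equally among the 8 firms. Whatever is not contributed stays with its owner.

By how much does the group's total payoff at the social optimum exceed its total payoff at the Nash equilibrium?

The private return per contributed unit is 2.7/8 = 0.3375 < 1 for every player regardless of endowment, so the Nash equilibrium is zero contribution and the group total is Σ E_j = 42 + 45 + 59 + 17 + 10 + 24 + 37 + 11 = 245.
Each contributed unit returns 2.700 to the group, so the social optimum is full contribution by everyone: group total = 2.700 × 245 = 661.50.
Efficiency loss = (2.700 − 1) × 245 = 416.50.

416.50 million dollars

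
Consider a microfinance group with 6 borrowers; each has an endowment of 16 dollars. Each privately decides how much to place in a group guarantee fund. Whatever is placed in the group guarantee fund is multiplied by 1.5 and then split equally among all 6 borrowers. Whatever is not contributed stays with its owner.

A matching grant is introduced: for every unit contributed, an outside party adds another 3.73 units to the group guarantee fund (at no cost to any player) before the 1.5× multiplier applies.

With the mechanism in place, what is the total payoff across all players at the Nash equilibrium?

The effective private return per unit is now 1.5 × 4.73 / 6 = 1.1825 > 1, so every player's dominant strategy flips to full contribution.
At the Nash equilibrium everyone contributes 16. Group total payoff = 1.5 × 4.73 × 96 = 681.12.

681.12 dollars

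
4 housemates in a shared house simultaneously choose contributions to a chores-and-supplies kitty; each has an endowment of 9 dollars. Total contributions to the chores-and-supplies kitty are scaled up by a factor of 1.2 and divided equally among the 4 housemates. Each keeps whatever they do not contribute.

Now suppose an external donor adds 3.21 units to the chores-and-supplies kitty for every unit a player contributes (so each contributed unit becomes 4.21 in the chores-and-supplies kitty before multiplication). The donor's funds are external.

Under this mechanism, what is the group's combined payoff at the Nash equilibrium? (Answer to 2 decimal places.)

Under the mechanism each unit contributed yields 1.2 × 4.21 / 4 = 1.2630 back to its contributor per unit of net cost, which exceeds 1, making full contribution the dominant choice for everyone.
At the Nash equilibrium everyone contributes 9. Group total payoff = 1.2 × 4.21 × 36 = 181.87.

181.87 dollars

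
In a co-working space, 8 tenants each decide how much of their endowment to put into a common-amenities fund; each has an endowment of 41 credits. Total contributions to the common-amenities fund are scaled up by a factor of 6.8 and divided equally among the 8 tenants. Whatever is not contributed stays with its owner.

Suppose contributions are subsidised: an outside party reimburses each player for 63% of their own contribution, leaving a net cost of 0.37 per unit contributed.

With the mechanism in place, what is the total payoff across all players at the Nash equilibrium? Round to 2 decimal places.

2437.04 credits

With the mechanism, a contributed unit returns (6.8/8) / 0.37 = 2.2973 per unit of net cost to the contributor — now above 1 — so contributing fully is weakly dominant for every player.
At the Nash equilibrium everyone contributes 41. Group total payoff = 8 × (41 × 0.63 + 6.8 × 41) = 2437.04.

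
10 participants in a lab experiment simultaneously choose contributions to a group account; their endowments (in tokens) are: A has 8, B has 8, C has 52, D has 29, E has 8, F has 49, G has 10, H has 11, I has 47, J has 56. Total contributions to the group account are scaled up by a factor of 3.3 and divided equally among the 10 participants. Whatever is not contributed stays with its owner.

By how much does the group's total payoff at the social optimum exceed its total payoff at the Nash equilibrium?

639.40 tokens

The private return per contributed unit is 3.3/10 = 0.3300 < 1 for every player regardless of endowment, so the Nash equilibrium is zero contribution and the group total is Σ E_j = 8 + 8 + 52 + 29 + 8 + 49 + 10 + 11 + 47 + 56 = 278.
Each contributed unit returns 3.300 to the group, so the social optimum is full contribution by everyone: group total = 3.300 × 278 = 917.40.
Efficiency loss = (3.300 − 1) × 278 = 639.40.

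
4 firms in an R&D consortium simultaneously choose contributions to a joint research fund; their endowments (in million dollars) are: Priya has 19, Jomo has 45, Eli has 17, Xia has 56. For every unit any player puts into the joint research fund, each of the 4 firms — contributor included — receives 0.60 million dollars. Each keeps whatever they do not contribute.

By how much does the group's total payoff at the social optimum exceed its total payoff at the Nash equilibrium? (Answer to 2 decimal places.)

The private return per contributed unit is 0.60 < 1 for everyone, so the Nash equilibrium is zero contribution and the group total is Σ E_j = 19 + 45 + 17 + 56 = 137.
Each contributed unit returns 2.400 to the group, so the social optimum is full contribution by everyone: group total = 2.400 × 137 = 328.80.
Efficiency loss = (2.400 − 1) × 137 = 191.80.

191.80 million dollars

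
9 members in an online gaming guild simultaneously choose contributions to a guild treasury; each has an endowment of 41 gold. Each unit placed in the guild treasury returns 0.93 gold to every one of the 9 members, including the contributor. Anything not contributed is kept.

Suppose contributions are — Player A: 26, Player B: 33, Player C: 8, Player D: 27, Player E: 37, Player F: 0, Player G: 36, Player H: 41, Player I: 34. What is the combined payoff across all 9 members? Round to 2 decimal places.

2152.54 gold

Total contributed: 26 + 33 + 8 + 27 + 37 + 0 + 36 + 41 + 34 = 242; total kept: 9 × 41 − 242 = 127.
The guild treasury pays out 0.93 × 9 × 242 = 2025.54 in aggregate.
Group total = 127 + 2025.54 = 2152.54.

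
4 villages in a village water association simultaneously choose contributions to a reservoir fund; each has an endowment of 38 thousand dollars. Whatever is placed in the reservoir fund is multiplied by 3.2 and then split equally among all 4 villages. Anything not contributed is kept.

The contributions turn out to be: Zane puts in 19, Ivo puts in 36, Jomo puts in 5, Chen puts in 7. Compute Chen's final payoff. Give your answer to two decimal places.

84.60 thousand dollars

Total contributed: 19 + 36 + 5 + 7 = 67.
Each receives 3.2 × 67 / 4 = 53.60 from the reservoir fund.
Chen keeps 38 − 7 = 31, so Chen's payoff is 31 + 53.60 = 84.60.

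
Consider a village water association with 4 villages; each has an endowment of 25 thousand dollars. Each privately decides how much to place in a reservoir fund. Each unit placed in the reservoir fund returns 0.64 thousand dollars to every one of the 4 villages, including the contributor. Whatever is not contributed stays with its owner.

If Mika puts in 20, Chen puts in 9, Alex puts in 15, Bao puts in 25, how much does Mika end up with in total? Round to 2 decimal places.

Total contributed: 20 + 9 + 15 + 25 = 69.
Each receives 0.64 × 69 = 44.16 from the reservoir fund.
Mika keeps 25 − 20 = 5, so Mika's payoff is 5 + 44.16 = 49.16.

49.16 thousand dollars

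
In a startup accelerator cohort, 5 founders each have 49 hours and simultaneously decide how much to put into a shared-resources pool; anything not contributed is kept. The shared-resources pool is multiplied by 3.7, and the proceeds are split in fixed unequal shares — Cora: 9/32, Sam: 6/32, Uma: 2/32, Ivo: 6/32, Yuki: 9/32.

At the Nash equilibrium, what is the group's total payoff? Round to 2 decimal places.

509.60 hours

Player j's private return per contributed unit is 3.7 × (j's share). Contributing is weakly dominant for j when that share is at least 1/3.7 = 0.2703, and contributing 0 is dominant otherwise.
The shares above 0.2703 belong to Cora and Yuki, contributing 49 each; the remaining 3 contribute 0. Total contributed: 98.
The shared-resources pool pays out 3.7 × 98 = 362.60 in total (split across the unequal shares, but the aggregate is all that matters for the group sum).
The 3 free-riders keep 49 each, adding 147. Group total = 147 + 362.60 = 509.60.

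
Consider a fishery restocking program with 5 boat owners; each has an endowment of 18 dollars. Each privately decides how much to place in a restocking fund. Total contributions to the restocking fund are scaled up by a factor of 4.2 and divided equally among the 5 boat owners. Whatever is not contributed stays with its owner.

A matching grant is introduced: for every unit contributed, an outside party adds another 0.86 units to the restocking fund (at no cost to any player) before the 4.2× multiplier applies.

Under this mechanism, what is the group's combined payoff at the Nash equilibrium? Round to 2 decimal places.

703.08 dollars

Under the mechanism each unit contributed yields 4.2 × 1.86 / 5 = 1.5624 back to its contributor per unit of net cost, which exceeds 1, making full contribution the dominant choice for everyone.
At the Nash equilibrium everyone contributes 18. Group total payoff = 4.2 × 1.86 × 90 = 703.08.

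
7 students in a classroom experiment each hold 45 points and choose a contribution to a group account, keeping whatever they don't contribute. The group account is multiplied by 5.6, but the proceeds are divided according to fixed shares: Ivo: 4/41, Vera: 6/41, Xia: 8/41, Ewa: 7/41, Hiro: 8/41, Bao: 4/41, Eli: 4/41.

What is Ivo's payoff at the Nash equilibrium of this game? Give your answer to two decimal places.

94.17 points

Player j's private return per contributed unit is 5.6 × (j's share). Contributing is weakly dominant for j when that share is at least 1/5.6 = 0.1786, and contributing 0 is dominant otherwise.
The shares above 0.1786 belong to Xia and Hiro, contributing 45 each; the remaining 5 contribute 0. Total contributed: 90.
Ivo keeps 45 and receives 5.6 × 90 × 4/41 = 49.17 from the group account, for a payoff of 94.17.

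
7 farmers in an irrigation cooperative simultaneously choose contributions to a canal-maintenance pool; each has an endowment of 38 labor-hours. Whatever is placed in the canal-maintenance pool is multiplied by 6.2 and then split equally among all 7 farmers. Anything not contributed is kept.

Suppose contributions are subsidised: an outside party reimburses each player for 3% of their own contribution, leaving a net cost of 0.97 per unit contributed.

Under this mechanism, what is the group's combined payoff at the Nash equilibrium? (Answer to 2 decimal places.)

266.00 labor-hours

With the mechanism, a contributed unit returns (6.2/7) / 0.97 = 0.9131 per unit of net cost — still below 1 — so contributing 0 remains dominant for every player.
At the Nash equilibrium no one contributes; group total payoff = 7 × 38 = 266.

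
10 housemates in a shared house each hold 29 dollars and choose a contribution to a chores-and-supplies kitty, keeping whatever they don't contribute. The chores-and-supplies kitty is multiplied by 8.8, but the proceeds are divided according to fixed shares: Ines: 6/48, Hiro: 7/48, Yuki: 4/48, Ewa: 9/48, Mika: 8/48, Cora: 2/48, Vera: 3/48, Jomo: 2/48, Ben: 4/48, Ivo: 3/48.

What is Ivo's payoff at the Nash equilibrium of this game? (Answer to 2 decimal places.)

Each unit j contributes comes back to j as 8.8 × (j's share), so j prefers to contribute only if that share exceeds 1/8.8 = 0.1136; otherwise keeping the unit dominates.
The shares above 0.1136 belong to Ines, Hiro, Ewa and Mika, contributing 29 each; the remaining 6 contribute 0. Total contributed: 116.
Ivo keeps 29 and receives 8.8 × 116 × 3/48 = 63.80 from the chores-and-supplies kitty, for a payoff of 92.80.

92.80 dollars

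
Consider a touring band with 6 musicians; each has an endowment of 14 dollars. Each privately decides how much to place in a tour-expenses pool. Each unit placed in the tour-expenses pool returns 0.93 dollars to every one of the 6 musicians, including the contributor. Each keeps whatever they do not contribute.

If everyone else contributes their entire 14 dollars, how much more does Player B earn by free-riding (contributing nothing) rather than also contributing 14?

0.98 dollars

Switching from a contribution of 14 to 0 lets Player B keep an extra 14 dollars, but lowers the tour-expenses pool by 14, which costs Player B their own share of that drop: 0.93 × 14 = 13.02.
Net gain = 14 − 13.02 = 0.98. The private return per contributed unit (0.93) is below 1, so free-riding is indeed the best response regardless of what the others do.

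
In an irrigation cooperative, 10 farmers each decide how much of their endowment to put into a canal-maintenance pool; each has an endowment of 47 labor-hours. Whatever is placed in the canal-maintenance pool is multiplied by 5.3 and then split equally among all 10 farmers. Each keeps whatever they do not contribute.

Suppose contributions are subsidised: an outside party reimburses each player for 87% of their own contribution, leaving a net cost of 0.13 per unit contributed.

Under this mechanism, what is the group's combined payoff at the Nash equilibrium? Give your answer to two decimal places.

2899.90 labor-hours

The effective private return per unit is now (5.3/10) / 0.13 = 4.0769 > 1, so every player's dominant strategy flips to full contribution.
So the Nash equilibrium is full contribution by all 10; the group earns 10 × (47 × 0.87 + 5.3 × 47) = 2899.90.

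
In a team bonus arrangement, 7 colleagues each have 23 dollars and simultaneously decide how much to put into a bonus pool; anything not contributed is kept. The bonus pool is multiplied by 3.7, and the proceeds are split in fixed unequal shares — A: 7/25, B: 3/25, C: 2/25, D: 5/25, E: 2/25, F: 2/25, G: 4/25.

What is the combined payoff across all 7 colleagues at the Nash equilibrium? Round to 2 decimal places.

223.10 dollars

A player with share s gets back 3.7·s per unit contributed, so full contribution is dominant for anyone with s > 1/3.7 = 0.2703 and zero contribution is dominant for anyone below.
The only share above 0.2703 is A's 7/25, contributing 23; the remaining 6 contribute 0. Total contributed: 23.
The bonus pool pays out 3.7 × 23 = 85.10 in total (split across the unequal shares, but the aggregate is all that matters for the group sum).
The 6 free-riders keep 23 each, adding 138. Group total = 138 + 85.10 = 223.10.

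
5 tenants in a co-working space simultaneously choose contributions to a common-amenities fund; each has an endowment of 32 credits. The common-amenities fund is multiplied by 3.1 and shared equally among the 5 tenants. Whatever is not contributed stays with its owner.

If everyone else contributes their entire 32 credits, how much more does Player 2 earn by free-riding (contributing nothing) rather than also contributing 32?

Switching from a contribution of 32 to 0 lets Player 2 keep an extra 32 credits, but lowers the common-amenities fund by 32, which costs Player 2 their own share of that drop: 3.1/5 × 32 = 19.84.
Net gain = 32 − 19.84 = 12.16. The private return per contributed unit (0.6200) is below 1, so free-riding is indeed the best response regardless of what the others do.

12.16 credits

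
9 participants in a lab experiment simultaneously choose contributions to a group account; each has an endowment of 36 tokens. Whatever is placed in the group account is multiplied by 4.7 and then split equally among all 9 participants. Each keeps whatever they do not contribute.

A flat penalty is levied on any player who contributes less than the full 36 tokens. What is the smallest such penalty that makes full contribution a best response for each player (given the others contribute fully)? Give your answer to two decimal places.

17.20 tokens

Given the others contribute fully, the best deviation is to contribute 0 (any partial contribution still incurs the fine and gives up units whose private return 0.5222 is below 1).
Deviating from 36 to 0 saves 36 tokens but forfeits the deviator's share of the drop in the group account: 4.7/9 × 36 = 18.80.
So the deviation gain is 36 − 18.80 = 17.20, and the fine must be at least 17.20 tokens to wipe it out.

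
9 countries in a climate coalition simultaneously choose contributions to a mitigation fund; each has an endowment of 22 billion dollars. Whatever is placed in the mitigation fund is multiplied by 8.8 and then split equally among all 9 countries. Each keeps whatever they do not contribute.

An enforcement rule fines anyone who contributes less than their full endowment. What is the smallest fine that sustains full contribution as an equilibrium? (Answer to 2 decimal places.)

Given the others contribute fully, the best deviation is to contribute 0 (any partial contribution still incurs the fine and gives up units whose private return 0.9778 is below 1).
Deviating from 22 to 0 saves 22 billion dollars but forfeits the deviator's share of the drop in the mitigation fund: 8.8/9 × 22 = 21.51.
So the deviation gain is 22 − 21.51 = 0.49, and the fine must be at least 0.49 billion dollars to wipe it out.

0.49 billion dollars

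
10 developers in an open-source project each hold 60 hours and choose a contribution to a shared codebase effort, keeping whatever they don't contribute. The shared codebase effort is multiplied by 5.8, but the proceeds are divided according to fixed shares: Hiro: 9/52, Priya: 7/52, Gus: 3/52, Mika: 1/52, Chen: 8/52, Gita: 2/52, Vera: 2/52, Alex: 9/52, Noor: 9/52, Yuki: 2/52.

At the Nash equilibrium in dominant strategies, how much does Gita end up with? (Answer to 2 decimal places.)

For player j, contributing a unit is worthwhile iff 5.8 × (j's share) ≥ 1, i.e. iff j's share is at least 0.1724.
Hiro, Alex and Noor are above the threshold, contributing 60 each; the remaining 7 contribute 0. Total contributed: 180.
Gita keeps 60 and receives 5.8 × 180 × 2/52 = 40.15 from the shared codebase effort, for a payoff of 100.15.

100.15 hours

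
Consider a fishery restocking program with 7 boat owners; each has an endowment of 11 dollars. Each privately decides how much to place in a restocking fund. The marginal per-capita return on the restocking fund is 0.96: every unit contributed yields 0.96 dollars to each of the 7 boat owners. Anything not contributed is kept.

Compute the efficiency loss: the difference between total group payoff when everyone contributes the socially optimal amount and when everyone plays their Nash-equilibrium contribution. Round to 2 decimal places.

The private return per contributed unit is 0.96 < 1, so contributing 0 is dominant for every player. At the Nash equilibrium everyone keeps their 11, and the group total is 7 × 11 = 77.
Each contributed unit returns 6.720 to the group as a whole (0.96 to each of 7 players), which exceeds 1, so the social optimum is full contribution: group total = 6.720 × 77 = 517.44.
Efficiency loss = 517.44 − 77 = 440.44.

440.44 dollars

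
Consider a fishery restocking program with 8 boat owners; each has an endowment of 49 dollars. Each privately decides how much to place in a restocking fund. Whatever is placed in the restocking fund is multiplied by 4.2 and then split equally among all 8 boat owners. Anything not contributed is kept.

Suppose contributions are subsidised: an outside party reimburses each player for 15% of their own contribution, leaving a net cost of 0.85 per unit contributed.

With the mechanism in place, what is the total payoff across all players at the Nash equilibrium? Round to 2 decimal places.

The effective private return is (4.2/8) / 0.85 = 0.6176, which is still under 1, so the mechanism doesn't change anyone's dominant strategy: zero contribution.
Everyone keeps their endowment and the group total is 8 × 49 = 392.

392.00 dollars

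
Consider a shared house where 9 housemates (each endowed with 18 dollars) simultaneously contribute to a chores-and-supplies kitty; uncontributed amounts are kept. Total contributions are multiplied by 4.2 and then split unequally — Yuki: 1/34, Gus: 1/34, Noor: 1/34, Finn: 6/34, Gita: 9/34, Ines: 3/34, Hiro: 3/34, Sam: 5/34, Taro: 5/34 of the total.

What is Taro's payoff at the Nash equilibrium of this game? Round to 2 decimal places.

For player j, contributing a unit is worthwhile iff 4.2 × (j's share) ≥ 1, i.e. iff j's share is at least 0.2381.
The only share above 0.2381 is Gita's 9/34, contributing 18; the remaining 8 contribute 0. Total contributed: 18.
Taro keeps 18 and receives 4.2 × 18 × 5/34 = 11.12 from the chores-and-supplies kitty, for a payoff of 29.12.

29.12 dollars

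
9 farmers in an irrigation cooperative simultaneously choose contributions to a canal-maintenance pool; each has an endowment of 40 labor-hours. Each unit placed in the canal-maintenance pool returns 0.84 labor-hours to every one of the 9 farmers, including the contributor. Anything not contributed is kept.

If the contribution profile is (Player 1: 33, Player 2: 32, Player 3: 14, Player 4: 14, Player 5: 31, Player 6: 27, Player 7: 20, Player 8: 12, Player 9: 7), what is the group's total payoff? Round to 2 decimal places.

Total contributed: 33 + 32 + 14 + 14 + 31 + 27 + 20 + 12 + 7 = 190; total kept: 9 × 40 − 190 = 170.
The canal-maintenance pool pays out 0.84 × 9 × 190 = 1436.40 in aggregate.
Group total = 170 + 1436.40 = 1606.40.

1606.40 labor-hours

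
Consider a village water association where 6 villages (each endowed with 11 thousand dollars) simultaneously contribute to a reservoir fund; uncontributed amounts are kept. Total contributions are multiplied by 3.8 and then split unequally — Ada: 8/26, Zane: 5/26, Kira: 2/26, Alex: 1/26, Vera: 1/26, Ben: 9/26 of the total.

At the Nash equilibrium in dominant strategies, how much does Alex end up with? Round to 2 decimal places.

A player with share s gets back 3.8·s per unit contributed, so full contribution is dominant for anyone with s > 1/3.8 = 0.2632 and zero contribution is dominant for anyone below.
Ada and Ben are above the threshold, contributing 11 each; the remaining 4 contribute 0. Total contributed: 22.
Alex keeps 11 and receives 3.8 × 22 × 1/26 = 3.22 from the reservoir fund, for a payoff of 14.22.

14.22 thousand dollars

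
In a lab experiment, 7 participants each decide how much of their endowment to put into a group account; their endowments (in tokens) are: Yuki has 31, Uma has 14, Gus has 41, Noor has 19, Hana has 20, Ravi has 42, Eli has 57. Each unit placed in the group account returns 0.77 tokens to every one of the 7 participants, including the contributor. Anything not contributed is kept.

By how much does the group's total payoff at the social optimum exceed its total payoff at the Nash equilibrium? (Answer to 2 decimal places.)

983.36 tokens

The private return per contributed unit is 0.77 < 1 for everyone, so the Nash equilibrium is zero contribution and the group total is Σ E_j = 31 + 14 + 41 + 19 + 20 + 42 + 57 = 224.
Each contributed unit returns 5.390 to the group, so the social optimum is full contribution by everyone: group total = 5.390 × 224 = 1207.36.
Efficiency loss = (5.390 − 1) × 224 = 983.36.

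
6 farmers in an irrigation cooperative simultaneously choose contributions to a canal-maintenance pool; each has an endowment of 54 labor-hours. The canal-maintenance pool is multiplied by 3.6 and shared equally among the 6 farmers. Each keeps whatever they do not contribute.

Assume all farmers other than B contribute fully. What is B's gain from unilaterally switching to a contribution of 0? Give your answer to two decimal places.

Switching from a contribution of 54 to 0 lets B keep an extra 54 labor-hours, but lowers the canal-maintenance pool by 54, which costs B their own share of that drop: 3.6/6 × 54 = 32.40.
Net gain = 54 − 32.40 = 21.60. The private return per contributed unit (0.6000) is below 1, so free-riding is indeed the best response regardless of what the others do.

21.60 labor-hours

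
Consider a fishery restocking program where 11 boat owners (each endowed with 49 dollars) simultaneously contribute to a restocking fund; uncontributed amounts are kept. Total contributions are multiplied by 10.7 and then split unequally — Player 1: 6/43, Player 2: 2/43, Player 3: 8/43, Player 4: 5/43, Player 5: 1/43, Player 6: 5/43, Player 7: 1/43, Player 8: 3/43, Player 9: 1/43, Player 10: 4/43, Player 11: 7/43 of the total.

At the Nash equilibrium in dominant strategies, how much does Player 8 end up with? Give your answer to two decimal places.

Each unit j contributes comes back to j as 10.7 × (j's share), so j prefers to contribute only if that share exceeds 1/10.7 = 0.0935; otherwise keeping the unit dominates.
The shares above 0.0935 belong to Player 1, Player 3, Player 4, Player 6 and Player 11, contributing 49 each; the remaining 6 contribute 0. Total contributed: 245.
Player 8 keeps 49 and receives 10.7 × 245 × 3/43 = 182.90 from the restocking fund, for a payoff of 231.90.

231.90 dollars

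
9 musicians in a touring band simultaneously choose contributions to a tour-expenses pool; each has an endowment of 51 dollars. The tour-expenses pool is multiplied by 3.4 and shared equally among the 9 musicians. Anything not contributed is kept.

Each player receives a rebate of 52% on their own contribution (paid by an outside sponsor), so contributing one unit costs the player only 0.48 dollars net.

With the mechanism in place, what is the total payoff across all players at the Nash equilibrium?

459.00 dollars

With the mechanism, a contributed unit returns (3.4/9) / 0.48 = 0.7870 per unit of net cost — still below 1 — so contributing 0 remains dominant for every player.
At the Nash equilibrium no one contributes; group total payoff = 9 × 51 = 459.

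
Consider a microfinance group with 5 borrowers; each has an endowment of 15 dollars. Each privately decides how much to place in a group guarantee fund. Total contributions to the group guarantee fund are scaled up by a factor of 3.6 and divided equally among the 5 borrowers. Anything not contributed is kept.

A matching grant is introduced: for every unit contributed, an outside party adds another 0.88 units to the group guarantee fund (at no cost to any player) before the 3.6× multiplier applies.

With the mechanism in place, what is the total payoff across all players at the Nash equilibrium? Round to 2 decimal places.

507.60 dollars

The effective private return per unit is now 3.6 × 1.88 / 5 = 1.3536 > 1, so every player's dominant strategy flips to full contribution.
So the Nash equilibrium is full contribution by all 5; the group earns 3.6 × 1.88 × 75 = 507.60.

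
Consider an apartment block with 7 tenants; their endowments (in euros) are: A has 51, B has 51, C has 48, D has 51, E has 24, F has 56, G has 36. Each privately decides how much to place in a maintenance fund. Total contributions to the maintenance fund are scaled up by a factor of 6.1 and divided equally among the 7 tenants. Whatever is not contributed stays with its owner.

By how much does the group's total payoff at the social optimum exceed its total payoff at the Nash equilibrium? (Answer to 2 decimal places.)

The private return per contributed unit is 6.1/7 = 0.8714 < 1 for every player regardless of endowment, so the Nash equilibrium is zero contribution and the group total is Σ E_j = 51 + 51 + 48 + 51 + 24 + 56 + 36 = 317.
Each contributed unit returns 6.100 to the group, so the social optimum is full contribution by everyone: group total = 6.100 × 317 = 1933.70.
Efficiency loss = (6.100 − 1) × 317 = 1616.70.

1616.70 euros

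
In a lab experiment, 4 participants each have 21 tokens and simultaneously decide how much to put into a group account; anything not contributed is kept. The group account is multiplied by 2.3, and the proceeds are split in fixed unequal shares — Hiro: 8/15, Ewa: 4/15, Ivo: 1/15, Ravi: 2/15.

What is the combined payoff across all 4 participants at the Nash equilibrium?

Each unit j contributes comes back to j as 2.3 × (j's share), so j prefers to contribute only if that share exceeds 1/2.3 = 0.4348; otherwise keeping the unit dominates.
Only Hiro (8/15) clears that bar, contributing 21; the remaining 3 contribute 0. Total contributed: 21.
The group account pays out 2.3 × 21 = 48.30 in total (split across the unequal shares, but the aggregate is all that matters for the group sum).
The 3 free-riders keep 21 each, adding 63. Group total = 63 + 48.30 = 111.30.

111.30 tokens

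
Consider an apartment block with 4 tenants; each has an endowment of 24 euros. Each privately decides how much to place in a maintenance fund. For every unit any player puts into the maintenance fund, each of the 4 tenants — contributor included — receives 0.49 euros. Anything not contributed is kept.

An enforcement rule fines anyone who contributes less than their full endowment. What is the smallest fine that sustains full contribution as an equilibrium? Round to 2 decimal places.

Given the others contribute fully, the best deviation is to contribute 0 (any partial contribution still incurs the fine and gives up units whose private return 0.49 is below 1).
Deviating from 24 to 0 saves 24 euros but forfeits the deviator's share of the drop in the maintenance fund: 0.49 × 24 = 11.76.
So the deviation gain is 24 − 11.76 = 12.24, and the fine must be at least 12.24 euros to wipe it out.

12.24 euros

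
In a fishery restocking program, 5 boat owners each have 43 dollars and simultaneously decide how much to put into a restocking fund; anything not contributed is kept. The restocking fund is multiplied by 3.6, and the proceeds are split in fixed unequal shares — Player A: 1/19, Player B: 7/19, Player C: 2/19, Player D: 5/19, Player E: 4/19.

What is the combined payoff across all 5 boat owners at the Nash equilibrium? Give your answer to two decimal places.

326.80 dollars

A player with share s gets back 3.6·s per unit contributed, so full contribution is dominant for anyone with s > 1/3.6 = 0.2778 and zero contribution is dominant for anyone below.
Only Player B (7/19) clears that bar, contributing 43; the remaining 4 contribute 0. Total contributed: 43.
The restocking fund pays out 3.6 × 43 = 154.80 in total (split across the unequal shares, but the aggregate is all that matters for the group sum).
The 4 free-riders keep 43 each, adding 172. Group total = 172 + 154.80 = 326.80.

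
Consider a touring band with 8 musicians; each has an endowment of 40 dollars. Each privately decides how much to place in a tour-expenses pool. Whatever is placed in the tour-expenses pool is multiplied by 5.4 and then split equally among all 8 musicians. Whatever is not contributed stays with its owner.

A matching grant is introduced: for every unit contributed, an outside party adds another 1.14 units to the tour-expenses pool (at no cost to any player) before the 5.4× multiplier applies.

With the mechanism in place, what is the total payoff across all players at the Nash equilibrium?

3697.92 dollars

With the mechanism, a contributed unit returns 5.4 × 2.14 / 8 = 1.4445 per unit of net cost to the contributor — now above 1 — so contributing fully is weakly dominant for every player.
So the Nash equilibrium is full contribution by all 8; the group earns 5.4 × 2.14 × 320 = 3697.92.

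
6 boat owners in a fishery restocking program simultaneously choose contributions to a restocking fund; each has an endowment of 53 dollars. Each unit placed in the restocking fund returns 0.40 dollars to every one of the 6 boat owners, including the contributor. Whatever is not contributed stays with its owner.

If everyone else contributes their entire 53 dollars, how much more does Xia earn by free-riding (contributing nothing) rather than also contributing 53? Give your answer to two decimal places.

31.80 dollars

Switching from a contribution of 53 to 0 lets Xia keep an extra 53 dollars, but lowers the restocking fund by 53, which costs Xia their own share of that drop: 0.40 × 53 = 21.20.
Net gain = 53 − 21.20 = 31.80. The private return per contributed unit (0.40) is below 1, so free-riding is indeed the best response regardless of what the others do.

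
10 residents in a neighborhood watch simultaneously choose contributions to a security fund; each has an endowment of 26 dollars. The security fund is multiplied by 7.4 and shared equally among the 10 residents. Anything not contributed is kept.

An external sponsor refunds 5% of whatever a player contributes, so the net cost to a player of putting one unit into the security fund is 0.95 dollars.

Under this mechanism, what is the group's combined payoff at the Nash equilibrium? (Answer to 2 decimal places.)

The effective private return is (7.4/10) / 0.95 = 0.7789, which is still under 1, so the mechanism doesn't change anyone's dominant strategy: zero contribution.
Everyone keeps their endowment and the group total is 10 × 26 = 260.

260.00 dollars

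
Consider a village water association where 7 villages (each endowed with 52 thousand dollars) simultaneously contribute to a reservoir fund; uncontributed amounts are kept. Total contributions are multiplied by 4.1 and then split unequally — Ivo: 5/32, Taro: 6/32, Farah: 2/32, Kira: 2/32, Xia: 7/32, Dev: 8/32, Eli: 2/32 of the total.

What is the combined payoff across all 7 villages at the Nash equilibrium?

For player j, contributing a unit is worthwhile iff 4.1 × (j's share) ≥ 1, i.e. iff j's share is at least 0.2439.
The only share above 0.2439 is Dev's 8/32, contributing 52; the remaining 6 contribute 0. Total contributed: 52.
The reservoir fund pays out 4.1 × 52 = 213.20 in total (split across the unequal shares, but the aggregate is all that matters for the group sum).
The 6 free-riders keep 52 each, adding 312. Group total = 312 + 213.20 = 525.20.

525.20 thousand dollars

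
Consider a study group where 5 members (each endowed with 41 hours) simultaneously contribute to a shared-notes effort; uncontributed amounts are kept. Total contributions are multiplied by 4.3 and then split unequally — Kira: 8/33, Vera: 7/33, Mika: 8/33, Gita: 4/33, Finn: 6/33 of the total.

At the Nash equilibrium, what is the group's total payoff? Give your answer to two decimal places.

For player j, contributing a unit is worthwhile iff 4.3 × (j's share) ≥ 1, i.e. iff j's share is at least 0.2326.
Kira and Mika are above the threshold, contributing 41 each; the remaining 3 contribute 0. Total contributed: 82.
The shared-notes effort pays out 4.3 × 82 = 352.60 in total (split across the unequal shares, but the aggregate is all that matters for the group sum).
The 3 free-riders keep 41 each, adding 123. Group total = 123 + 352.60 = 475.60.

475.60 hours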